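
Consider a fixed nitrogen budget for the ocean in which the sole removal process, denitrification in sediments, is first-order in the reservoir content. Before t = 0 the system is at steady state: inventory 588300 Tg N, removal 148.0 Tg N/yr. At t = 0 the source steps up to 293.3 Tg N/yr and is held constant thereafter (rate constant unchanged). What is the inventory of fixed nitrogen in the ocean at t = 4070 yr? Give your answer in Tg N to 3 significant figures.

958000 Tg N

The sink rate constant is k = F₀/M₀ = 148.0/588300 = 0.0002516 yr⁻¹.
Solving dM/dt = F₁ − kM with M(0) = M₀ gives M(t) = F₁/k + (M₀ − F₁/k)·e^(−kt).
F₁/k = 293.3/0.0002516 = 1.1659×10^6 Tg N; kt = 0.0002516 × 4070 = 1.024, e^(−kt) = 0.3592.
M(4070) = 1.1659×10^6 + (588300 − 1.1659×10^6) × 0.3592 = 1.1659×10^6 − 207500 = 958410 Tg N.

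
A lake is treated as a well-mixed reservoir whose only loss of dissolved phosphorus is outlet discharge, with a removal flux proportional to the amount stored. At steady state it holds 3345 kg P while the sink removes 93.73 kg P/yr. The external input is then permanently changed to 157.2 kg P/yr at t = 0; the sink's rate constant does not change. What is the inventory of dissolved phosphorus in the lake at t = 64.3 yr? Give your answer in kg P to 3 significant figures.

The sink rate constant is k = F₀/M₀ = 93.73/3345 = 0.02802 yr⁻¹.
Solving dM/dt = F₁ − kM with M(0) = M₀ gives M(t) = F₁/k + (M₀ − F₁/k)·e^(−kt).
F₁/k = 157.2/0.02802 = 5610.1 kg P; kt = 0.02802 × 64.3 = 1.802, e^(−kt) = 0.1650.
M(64.3) = 5610.1 + (3345 − 5610.1) × 0.1650 = 5610.1 − 373.8 = 5236.3 kg P.

5240 kg P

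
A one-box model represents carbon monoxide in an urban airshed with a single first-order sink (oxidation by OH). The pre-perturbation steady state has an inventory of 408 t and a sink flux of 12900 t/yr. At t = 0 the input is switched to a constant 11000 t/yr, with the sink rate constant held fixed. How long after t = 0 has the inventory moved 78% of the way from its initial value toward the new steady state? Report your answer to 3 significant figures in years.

0.0479 yr

τ = M₀/F₀ = 408/12900 = 0.03163 yr.
The remaining gap fraction is e^(−t/τ); 78% covered ⇒ e^(−t/τ) = 0.220.
t = −τ ln(0.220) = 0.03163 × 1.514 = 0.04789 yr.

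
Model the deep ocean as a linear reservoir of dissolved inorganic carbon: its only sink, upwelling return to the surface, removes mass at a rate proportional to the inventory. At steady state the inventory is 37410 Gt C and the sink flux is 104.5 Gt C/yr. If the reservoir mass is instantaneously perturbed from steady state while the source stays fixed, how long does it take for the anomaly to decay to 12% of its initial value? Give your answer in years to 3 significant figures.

For a linear reservoir the anomaly decays as exp(−t/τ) with τ = M/F = 37410/104.5 = 358.0 yr.
exp(−t/τ) = 0.12 ⇒ t = −τ ln(0.12) = 358.0 × 2.120 = 759.0 yr.

759 yr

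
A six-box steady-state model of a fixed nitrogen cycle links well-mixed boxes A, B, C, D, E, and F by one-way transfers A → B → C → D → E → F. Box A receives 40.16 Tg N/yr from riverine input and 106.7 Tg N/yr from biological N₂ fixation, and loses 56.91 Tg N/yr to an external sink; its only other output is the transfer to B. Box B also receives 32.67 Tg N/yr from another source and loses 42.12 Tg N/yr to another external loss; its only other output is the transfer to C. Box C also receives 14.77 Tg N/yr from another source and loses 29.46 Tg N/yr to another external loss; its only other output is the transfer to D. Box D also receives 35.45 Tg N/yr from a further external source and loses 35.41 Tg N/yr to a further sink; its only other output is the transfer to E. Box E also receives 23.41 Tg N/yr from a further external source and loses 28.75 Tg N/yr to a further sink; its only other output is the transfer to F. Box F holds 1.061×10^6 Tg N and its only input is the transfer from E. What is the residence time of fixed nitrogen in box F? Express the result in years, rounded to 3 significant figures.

Box A: F(A→B) = (40.16 + 106.7) − 56.91 = 89.950 Tg N/yr.
Box B: F(B→C) = (89.950 + 32.67) − 42.12 = 80.500 Tg N/yr.
Box C: F(C→D) = (80.500 + 14.77) − 29.46 = 65.810 Tg N/yr.
Box D: F(D→E) = (65.810 + 35.45) − 35.41 = 65.850 Tg N/yr.
Box E: F(E→F) = (65.850 + 23.41) − 28.75 = 60.510 Tg N/yr.
Box F throughput = its input = 60.510 Tg N/yr; τ = 1.061×10^6 / 60.510 = 17530 yr.

17500 yr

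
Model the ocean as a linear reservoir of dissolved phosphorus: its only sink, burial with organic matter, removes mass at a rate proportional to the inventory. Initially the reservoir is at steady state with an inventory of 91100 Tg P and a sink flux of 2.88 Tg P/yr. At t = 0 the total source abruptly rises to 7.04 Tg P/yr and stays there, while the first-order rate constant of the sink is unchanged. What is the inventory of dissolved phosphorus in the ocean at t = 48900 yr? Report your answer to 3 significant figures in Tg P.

The sink rate constant is k = F₀/M₀ = 2.88/91100 = 3.161×10^-5 yr⁻¹.
Solving dM/dt = F₁ − kM with M(0) = M₀ gives M(t) = F₁/k + (M₀ − F₁/k)·e^(−kt).
F₁/k = 7.04/3.161×10^-5 = 222690 Tg P; kt = 3.161×10^-5 × 48900 = 1.546, e^(−kt) = 0.2131.
M(48900) = 222690 + (91100 − 222690) × 0.2131 = 222690 − 28040 = 194640 Tg P.

195000 Tg P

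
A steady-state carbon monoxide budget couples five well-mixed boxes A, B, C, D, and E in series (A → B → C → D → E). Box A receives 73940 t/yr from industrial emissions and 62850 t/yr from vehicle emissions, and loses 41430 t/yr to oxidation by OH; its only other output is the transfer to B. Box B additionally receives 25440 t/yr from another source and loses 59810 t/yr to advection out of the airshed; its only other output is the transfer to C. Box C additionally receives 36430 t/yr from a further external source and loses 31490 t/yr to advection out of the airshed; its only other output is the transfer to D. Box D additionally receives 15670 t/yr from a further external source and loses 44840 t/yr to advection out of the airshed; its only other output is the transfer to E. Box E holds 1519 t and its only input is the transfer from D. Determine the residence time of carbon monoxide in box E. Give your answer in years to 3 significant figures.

Box A: F(A→B) = (73940 + 62850) − 41430 = 95360 t/yr.
Box B: F(B→C) = (95360 + 25440) − 59810 = 60990 t/yr.
Box C: F(C→D) = (60990 + 36430) − 31490 = 65930 t/yr.
Box D: F(D→E) = (65930 + 15670) − 44840 = 36760 t/yr.
Box E throughput = its input = 36760 t/yr; τ = 1519 / 36760 = 0.04132 yr.

0.0413 yr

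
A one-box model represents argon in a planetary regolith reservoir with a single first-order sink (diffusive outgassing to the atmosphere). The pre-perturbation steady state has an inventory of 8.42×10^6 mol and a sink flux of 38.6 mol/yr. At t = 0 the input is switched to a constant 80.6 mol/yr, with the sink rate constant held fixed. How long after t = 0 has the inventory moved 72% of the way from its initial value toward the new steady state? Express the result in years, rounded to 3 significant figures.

τ = M₀/F₀ = 8.42×10^6/38.6 = 218100 yr.
The remaining gap fraction is e^(−t/τ); 72% covered ⇒ e^(−t/τ) = 0.280.
t = −τ ln(0.280) = 218100 × 1.273 = 277700 yr.

278000 yr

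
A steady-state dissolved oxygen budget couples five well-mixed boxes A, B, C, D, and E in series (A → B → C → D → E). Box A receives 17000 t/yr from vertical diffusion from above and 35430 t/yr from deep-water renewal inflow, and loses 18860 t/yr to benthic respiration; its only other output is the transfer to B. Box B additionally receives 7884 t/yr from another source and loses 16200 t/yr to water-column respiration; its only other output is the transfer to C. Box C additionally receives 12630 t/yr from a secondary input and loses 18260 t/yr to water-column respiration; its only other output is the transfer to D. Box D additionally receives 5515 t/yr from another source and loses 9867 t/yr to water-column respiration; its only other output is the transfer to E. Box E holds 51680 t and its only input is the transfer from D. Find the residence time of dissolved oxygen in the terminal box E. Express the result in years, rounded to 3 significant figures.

3.38 yr

Box A: F(A→B) = (17000 + 35430) − 18860 = 33570 t/yr.
Box B: F(B→C) = (33570 + 7884) − 16200 = 25254 t/yr.
Box C: F(C→D) = (25254 + 12630) − 18260 = 19624 t/yr.
Box D: F(D→E) = (19624 + 5515) − 9867 = 15272 t/yr.
Box E throughput = its input = 15272 t/yr; τ = 51680 / 15272 = 3.384 yr.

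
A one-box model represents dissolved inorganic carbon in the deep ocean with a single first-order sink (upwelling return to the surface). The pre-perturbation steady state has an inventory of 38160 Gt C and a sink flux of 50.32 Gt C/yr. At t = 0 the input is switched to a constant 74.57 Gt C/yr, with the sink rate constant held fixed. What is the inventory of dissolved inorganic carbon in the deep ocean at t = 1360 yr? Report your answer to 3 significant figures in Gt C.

53500 Gt C

The sink rate constant is k = F₀/M₀ = 50.32/38160 = 0.001319 yr⁻¹.
Solving dM/dt = F₁ − kM with M(0) = M₀ gives M(t) = F₁/k + (M₀ − F₁/k)·e^(−kt).
F₁/k = 74.57/0.001319 = 56550 Gt C; kt = 0.001319 × 1360 = 1.793, e^(−kt) = 0.1664.
M(1360) = 56550 + (38160 − 56550) × 0.1664 = 56550 − 3060 = 53490 Gt C.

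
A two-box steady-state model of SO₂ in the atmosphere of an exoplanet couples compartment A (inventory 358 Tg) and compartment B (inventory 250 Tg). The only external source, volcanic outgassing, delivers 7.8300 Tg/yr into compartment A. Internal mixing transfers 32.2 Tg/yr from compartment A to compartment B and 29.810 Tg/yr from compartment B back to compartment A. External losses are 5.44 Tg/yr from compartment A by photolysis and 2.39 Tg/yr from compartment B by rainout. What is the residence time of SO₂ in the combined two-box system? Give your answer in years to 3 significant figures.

77.7 yr

For the system as a whole, the A↔B exchange is internal and contributes nothing to the throughput; only the external sinks remove mass.
M_total = 358 + 250 = 608.00 Tg.
ΣF_external_out = 5.44 + 2.39 = 7.8300 Tg/yr.
τ = M_total / ΣF_ext = 608.00 / 7.8300 = 77.65 yr.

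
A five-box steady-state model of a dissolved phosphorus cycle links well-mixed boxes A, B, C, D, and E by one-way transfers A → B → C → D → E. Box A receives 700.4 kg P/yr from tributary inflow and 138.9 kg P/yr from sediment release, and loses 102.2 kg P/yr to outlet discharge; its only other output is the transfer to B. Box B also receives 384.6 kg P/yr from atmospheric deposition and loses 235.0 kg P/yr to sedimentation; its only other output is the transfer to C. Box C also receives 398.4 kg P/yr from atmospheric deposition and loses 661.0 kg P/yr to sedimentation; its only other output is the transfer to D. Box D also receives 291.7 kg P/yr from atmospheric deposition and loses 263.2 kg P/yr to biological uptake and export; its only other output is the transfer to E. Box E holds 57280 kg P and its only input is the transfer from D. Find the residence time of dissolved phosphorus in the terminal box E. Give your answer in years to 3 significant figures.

87.8 yr

Box A: F(A→B) = (700.4 + 138.9) − 102.2 = 737.10 kg P/yr.
Box B: F(B→C) = (737.10 + 384.6) − 235.0 = 886.70 kg P/yr.
Box C: F(C→D) = (886.70 + 398.4) − 661.0 = 624.10 kg P/yr.
Box D: F(D→E) = (624.10 + 291.7) − 263.2 = 652.60 kg P/yr.
Box E throughput = its input = 652.60 kg P/yr; τ = 57280 / 652.60 = 87.77 yr.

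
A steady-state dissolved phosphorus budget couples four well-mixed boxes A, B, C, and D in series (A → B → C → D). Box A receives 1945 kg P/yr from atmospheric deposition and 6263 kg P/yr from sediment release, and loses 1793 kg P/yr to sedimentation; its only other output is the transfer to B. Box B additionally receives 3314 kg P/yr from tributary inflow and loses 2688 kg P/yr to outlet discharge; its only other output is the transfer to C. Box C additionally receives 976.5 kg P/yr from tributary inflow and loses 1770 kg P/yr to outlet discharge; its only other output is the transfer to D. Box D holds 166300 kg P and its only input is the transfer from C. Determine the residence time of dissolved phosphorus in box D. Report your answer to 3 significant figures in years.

26.6 yr

Box A: F(A→B) = (1945 + 6263) − 1793 = 6415.0 kg P/yr.
Box B: F(B→C) = (6415.0 + 3314) − 2688 = 7041.0 kg P/yr.
Box C: F(C→D) = (7041.0 + 976.5) − 1770 = 6247.5 kg P/yr.
Box D throughput = its input = 6247.5 kg P/yr; τ = 166300 / 6247.5 = 26.62 yr.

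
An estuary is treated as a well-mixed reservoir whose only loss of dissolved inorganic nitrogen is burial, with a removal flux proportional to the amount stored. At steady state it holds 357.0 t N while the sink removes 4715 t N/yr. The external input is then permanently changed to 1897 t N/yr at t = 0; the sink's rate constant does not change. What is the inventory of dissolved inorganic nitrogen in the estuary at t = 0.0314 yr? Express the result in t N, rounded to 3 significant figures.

285 t N

Residence time τ = M₀/F₀ = 0.07572 yr. The eventual steady state is M_∞ = M₀·(F₁/F₀) = 357.0 × 1897/4715 = 143.63 t N.
The anomaly ΔM(t) = M(t) − M_∞ decays as ΔM₀·e^(−t/τ) with ΔM₀ = 357.0 − 143.63 = 213.4 t N.
At t = 0.0314 yr, e^(−t/τ) = e^(−0.4147) = 0.6605, so ΔM = 140.9 t N and M = 143.63 + 140.9 = 284.57 t N.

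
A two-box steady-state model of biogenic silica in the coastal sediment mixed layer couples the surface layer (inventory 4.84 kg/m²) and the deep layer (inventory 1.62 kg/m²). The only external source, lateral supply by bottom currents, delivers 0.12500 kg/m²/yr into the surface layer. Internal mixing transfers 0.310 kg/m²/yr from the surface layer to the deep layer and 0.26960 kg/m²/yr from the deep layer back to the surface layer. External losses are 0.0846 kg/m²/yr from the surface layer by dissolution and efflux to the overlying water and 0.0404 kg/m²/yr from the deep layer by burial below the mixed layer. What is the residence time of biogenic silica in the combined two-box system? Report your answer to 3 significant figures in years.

51.7 yr

For the system as a whole, the A↔B exchange is internal and contributes nothing to the throughput; only the external sinks remove mass.
M_total = 4.84 + 1.62 = 6.4600 kg/m².
ΣF_external_out = 0.0846 + 0.0404 = 0.12500 kg/m²/yr.
τ = M_total / ΣF_ext = 6.4600 / 0.12500 = 51.68 yr.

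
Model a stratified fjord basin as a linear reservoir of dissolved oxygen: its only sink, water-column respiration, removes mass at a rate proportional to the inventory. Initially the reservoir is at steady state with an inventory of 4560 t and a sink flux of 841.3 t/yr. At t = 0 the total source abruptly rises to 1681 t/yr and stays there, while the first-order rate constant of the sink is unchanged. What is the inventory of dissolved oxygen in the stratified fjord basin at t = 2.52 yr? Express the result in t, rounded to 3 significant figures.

τ = M₀/F₀ = 4560/841.3 = 5.420 yr; rate constant k = 1/τ.
New steady state M_∞ = F₁/k = F₁·τ = 1681 × 5.420 = 9111.3 t.
M(t) = M_∞ + (M₀ − M_∞)·e^(−t/τ); t/τ = 2.52/5.420 = 0.4649, so e^(−t/τ) = 0.6282.
M(t) = 9111.3 − 4551 × 0.6282 = 6252.3 t.

6250 t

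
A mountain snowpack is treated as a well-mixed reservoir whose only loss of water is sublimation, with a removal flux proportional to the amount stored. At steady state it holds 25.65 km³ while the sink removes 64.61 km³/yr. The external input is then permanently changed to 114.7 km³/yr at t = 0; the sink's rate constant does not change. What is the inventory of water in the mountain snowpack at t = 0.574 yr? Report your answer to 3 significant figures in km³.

40.9 km³

τ = M₀/F₀ = 25.65/64.61 = 0.3970 yr; rate constant k = 1/τ.
New steady state M_∞ = F₁/k = F₁·τ = 114.7 × 0.3970 = 45.536 km³.
M(t) = M_∞ + (M₀ − M_∞)·e^(−t/τ); t/τ = 0.574/0.3970 = 1.446, so e^(−t/τ) = 0.2355.
M(t) = 45.536 − 19.89 × 0.2355 = 40.852 km³.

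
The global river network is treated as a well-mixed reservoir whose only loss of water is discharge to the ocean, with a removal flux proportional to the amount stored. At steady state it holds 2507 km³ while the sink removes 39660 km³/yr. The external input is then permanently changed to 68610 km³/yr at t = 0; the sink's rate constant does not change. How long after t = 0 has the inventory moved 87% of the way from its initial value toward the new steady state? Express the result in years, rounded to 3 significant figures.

τ = M₀/F₀ = 2507/39660 = 0.06321 yr.
The remaining gap fraction is e^(−t/τ); 87% covered ⇒ e^(−t/τ) = 0.130.
t = −τ ln(0.130) = 0.06321 × 2.040 = 0.1290 yr.

0.129 yr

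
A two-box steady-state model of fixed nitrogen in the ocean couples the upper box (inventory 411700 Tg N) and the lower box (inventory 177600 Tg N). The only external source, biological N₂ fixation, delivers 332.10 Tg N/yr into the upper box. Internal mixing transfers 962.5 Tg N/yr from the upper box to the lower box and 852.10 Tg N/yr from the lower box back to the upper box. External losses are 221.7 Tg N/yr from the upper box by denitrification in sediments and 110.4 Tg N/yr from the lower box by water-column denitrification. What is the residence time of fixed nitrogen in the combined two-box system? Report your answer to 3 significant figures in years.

Residence time in the combined system uses the total inventory and the total *external* removal — internal exchanges between the two boxes cancel.
M_total = 411700 + 177600 = 589300 Tg N.
ΣF_external_out = 221.7 + 110.4 = 332.10 Tg N/yr.
τ = M_total / ΣF_ext = 589300 / 332.10 = 1774 yr.

1770 yr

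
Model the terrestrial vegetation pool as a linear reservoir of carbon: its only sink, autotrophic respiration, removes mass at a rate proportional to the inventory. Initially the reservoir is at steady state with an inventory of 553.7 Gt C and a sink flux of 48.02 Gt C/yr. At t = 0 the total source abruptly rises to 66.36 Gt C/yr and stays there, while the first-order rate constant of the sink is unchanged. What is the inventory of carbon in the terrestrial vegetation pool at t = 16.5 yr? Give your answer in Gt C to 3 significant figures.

τ = M₀/F₀ = 553.7/48.02 = 11.53 yr; rate constant k = 1/τ.
New steady state M_∞ = F₁/k = F₁·τ = 66.36 × 11.53 = 765.17 Gt C.
M(t) = M_∞ + (M₀ − M_∞)·e^(−t/τ); t/τ = 16.5/11.53 = 1.431, so e^(−t/τ) = 0.2391.
M(t) = 765.17 − 211.5 × 0.2391 = 714.61 Gt C.

715 Gt C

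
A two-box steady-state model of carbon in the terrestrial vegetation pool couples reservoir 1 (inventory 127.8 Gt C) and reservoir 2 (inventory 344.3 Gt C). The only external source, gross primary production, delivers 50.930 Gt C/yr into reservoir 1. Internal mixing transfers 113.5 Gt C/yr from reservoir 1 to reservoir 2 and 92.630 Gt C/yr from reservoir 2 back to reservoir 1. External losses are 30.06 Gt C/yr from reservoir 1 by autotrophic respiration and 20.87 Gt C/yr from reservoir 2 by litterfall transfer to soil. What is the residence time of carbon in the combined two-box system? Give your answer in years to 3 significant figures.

9.27 yr

Treat the two boxes together as one reservoir: the mixing fluxes between them are internal recycling, so τ = ΣM / Σ(external losses).
M_total = 127.8 + 344.3 = 472.10 Gt C.
ΣF_external_out = 30.06 + 20.87 = 50.930 Gt C/yr.
τ = M_total / ΣF_ext = 472.10 / 50.930 = 9.270 yr.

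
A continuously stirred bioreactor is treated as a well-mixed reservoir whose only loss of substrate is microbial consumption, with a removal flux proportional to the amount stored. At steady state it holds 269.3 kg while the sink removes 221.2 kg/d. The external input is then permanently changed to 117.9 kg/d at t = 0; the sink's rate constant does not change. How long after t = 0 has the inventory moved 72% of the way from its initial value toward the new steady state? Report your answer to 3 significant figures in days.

τ = M₀/F₀ = 269.3/221.2 = 1.217 d.
The remaining gap fraction is e^(−t/τ); 72% covered ⇒ e^(−t/τ) = 0.280.
t = −τ ln(0.280) = 1.217 × 1.273 = 1.550 d.

1.55 d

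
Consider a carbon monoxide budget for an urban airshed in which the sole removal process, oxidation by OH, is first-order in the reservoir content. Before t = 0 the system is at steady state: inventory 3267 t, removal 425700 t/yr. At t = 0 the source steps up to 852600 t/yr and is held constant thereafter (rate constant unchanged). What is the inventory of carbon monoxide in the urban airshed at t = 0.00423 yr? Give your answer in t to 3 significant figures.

4660 t

τ = M₀/F₀ = 3267/425700 = 0.007674 yr; rate constant k = 1/τ.
New steady state M_∞ = F₁/k = F₁·τ = 852600 × 0.007674 = 6543.2 t.
M(t) = M_∞ + (M₀ − M_∞)·e^(−t/τ); t/τ = 0.00423/0.007674 = 0.5512, so e^(−t/τ) = 0.5763.
M(t) = 6543.2 − 3276 × 0.5763 = 4655.2 t.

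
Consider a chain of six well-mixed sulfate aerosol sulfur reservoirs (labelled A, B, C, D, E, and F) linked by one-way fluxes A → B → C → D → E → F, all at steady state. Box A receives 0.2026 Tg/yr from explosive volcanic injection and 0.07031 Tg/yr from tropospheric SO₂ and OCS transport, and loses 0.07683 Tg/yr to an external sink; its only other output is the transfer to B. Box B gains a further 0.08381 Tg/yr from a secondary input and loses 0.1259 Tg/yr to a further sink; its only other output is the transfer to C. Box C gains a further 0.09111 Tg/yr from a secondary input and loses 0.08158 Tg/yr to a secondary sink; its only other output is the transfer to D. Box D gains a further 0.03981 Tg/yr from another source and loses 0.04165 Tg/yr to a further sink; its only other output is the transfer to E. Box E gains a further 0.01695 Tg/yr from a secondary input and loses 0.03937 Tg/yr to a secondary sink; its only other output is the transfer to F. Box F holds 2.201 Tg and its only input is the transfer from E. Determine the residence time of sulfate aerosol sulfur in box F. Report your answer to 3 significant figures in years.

Box A: F(A→B) = (0.2026 + 0.07031) − 0.07683 = 0.19608 Tg/yr.
Box B: F(B→C) = (0.19608 + 0.08381) − 0.1259 = 0.15399 Tg/yr.
Box C: F(C→D) = (0.15399 + 0.09111) − 0.08158 = 0.16352 Tg/yr.
Box D: F(D→E) = (0.16352 + 0.03981) − 0.04165 = 0.16168 Tg/yr.
Box E: F(E→F) = (0.16168 + 0.01695) − 0.03937 = 0.13926 Tg/yr.
Box F throughput = its input = 0.13926 Tg/yr; τ = 2.201 / 0.13926 = 15.80 yr.

15.8 yr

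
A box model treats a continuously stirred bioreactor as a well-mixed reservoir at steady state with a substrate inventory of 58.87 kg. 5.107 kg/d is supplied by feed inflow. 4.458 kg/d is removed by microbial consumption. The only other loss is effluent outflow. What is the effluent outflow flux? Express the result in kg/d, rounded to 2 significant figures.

0.65 kg/d

At steady state ΣF_in = ΣF_out.
ΣF_in = 5.1070 kg/d.
Effluent outflow flux = ΣF_in − (4.458) = 5.1070 − 4.458 = 0.6490 kg/d.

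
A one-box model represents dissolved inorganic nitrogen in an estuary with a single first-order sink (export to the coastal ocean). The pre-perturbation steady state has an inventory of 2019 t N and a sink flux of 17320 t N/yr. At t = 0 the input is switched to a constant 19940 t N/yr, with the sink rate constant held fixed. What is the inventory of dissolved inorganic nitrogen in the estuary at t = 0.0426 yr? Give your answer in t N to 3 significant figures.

The sink rate constant is k = F₀/M₀ = 17320/2019 = 8.579 yr⁻¹.
Solving dM/dt = F₁ − kM with M(0) = M₀ gives M(t) = F₁/k + (M₀ − F₁/k)·e^(−kt).
F₁/k = 19940/8.579 = 2324.4 t N; kt = 8.579 × 0.0426 = 0.3654, e^(−kt) = 0.6939.
M(0.0426) = 2324.4 + (2019 − 2324.4) × 0.6939 = 2324.4 − 211.9 = 2112.5 t N.

2110 t N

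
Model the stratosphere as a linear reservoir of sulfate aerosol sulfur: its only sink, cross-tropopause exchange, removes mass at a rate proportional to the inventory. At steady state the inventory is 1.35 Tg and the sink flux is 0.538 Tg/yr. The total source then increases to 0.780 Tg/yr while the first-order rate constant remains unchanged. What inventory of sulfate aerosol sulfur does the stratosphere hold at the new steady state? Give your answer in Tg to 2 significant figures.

Rate constant k = F/M = 0.538 / 1.35 = 0.3985 yr⁻¹.
At the new steady state, source = k·M_new ⇒ M_new = 0.780 / 0.3985 = 1.957 Tg.
(Equivalently M_new = M × F_new/F_old = 1.35 × 0.780/0.538.)

2.0 Tg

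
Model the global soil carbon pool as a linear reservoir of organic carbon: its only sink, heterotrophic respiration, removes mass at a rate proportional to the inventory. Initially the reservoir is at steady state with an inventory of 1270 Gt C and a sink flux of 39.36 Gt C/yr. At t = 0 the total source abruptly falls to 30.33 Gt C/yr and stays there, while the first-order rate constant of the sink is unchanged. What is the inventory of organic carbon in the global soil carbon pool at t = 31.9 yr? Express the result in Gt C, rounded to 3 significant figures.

The sink rate constant is k = F₀/M₀ = 39.36/1270 = 0.03099 yr⁻¹.
Solving dM/dt = F₁ − kM with M(0) = M₀ gives M(t) = F₁/k + (M₀ − F₁/k)·e^(−kt).
F₁/k = 30.33/0.03099 = 978.64 Gt C; kt = 0.03099 × 31.9 = 0.9886, e^(−kt) = 0.3721.
M(31.9) = 978.64 + (1270 − 978.64) × 0.3721 = 978.64 + 108.4 = 1087.0 Gt C.

1090 Gt C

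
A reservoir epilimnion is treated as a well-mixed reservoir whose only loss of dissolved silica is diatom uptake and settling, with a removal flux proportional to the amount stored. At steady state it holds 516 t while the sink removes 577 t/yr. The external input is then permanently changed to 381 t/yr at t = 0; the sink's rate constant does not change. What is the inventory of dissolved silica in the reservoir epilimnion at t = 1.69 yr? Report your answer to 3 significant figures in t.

τ = M₀/F₀ = 516/577 = 0.8943 yr; rate constant k = 1/τ.
New steady state M_∞ = F₁/k = F₁·τ = 381 × 0.8943 = 340.72 t.
M(t) = M_∞ + (M₀ − M_∞)·e^(−t/τ); t/τ = 1.69/0.8943 = 1.890, so e^(−t/τ) = 0.1511.
M(t) = 340.72 + 175.3 × 0.1511 = 367.21 t.

367 t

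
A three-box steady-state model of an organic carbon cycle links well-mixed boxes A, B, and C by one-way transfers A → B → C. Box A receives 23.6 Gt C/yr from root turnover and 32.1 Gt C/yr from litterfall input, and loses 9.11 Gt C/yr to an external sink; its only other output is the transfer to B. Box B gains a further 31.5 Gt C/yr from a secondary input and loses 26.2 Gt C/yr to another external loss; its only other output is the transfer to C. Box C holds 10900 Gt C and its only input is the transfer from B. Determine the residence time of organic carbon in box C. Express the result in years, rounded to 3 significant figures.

210 yr

Box A: F(A→B) = (23.6 + 32.1) − 9.11 = 46.590 Gt C/yr.
Box B: F(B→C) = (46.590 + 31.5) − 26.2 = 51.890 Gt C/yr.
Box C throughput = its input = 51.890 Gt C/yr; τ = 10900 / 51.890 = 210.1 yr.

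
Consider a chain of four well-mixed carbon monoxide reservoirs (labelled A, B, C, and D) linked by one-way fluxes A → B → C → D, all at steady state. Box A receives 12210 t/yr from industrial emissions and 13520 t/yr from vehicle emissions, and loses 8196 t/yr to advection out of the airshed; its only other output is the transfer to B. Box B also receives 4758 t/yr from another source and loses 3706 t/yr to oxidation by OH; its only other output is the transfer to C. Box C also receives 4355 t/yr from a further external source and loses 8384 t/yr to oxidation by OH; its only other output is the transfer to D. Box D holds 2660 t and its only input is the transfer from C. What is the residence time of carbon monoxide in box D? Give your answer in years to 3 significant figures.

Box A: F(A→B) = (12210 + 13520) − 8196 = 17534 t/yr.
Box B: F(B→C) = (17534 + 4758) − 3706 = 18586 t/yr.
Box C: F(C→D) = (18586 + 4355) − 8384 = 14557 t/yr.
Box D throughput = its input = 14557 t/yr; τ = 2660 / 14557 = 0.1827 yr.

0.183 yr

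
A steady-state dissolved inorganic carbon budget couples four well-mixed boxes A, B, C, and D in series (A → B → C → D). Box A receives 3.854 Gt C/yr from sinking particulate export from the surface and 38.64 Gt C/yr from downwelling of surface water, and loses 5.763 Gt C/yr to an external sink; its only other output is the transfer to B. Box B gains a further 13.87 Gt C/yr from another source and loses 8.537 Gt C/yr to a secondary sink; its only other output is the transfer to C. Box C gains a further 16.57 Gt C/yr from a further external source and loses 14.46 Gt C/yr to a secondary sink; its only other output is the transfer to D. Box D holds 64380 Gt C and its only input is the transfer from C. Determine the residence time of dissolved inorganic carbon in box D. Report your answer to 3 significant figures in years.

1460 yr

Box A: F(A→B) = (3.854 + 38.64) − 5.763 = 36.731 Gt C/yr.
Box B: F(B→C) = (36.731 + 13.87) − 8.537 = 42.064 Gt C/yr.
Box C: F(C→D) = (42.064 + 16.57) − 14.46 = 44.174 Gt C/yr.
Box D throughput = its input = 44.174 Gt C/yr; τ = 64380 / 44.174 = 1457 yr.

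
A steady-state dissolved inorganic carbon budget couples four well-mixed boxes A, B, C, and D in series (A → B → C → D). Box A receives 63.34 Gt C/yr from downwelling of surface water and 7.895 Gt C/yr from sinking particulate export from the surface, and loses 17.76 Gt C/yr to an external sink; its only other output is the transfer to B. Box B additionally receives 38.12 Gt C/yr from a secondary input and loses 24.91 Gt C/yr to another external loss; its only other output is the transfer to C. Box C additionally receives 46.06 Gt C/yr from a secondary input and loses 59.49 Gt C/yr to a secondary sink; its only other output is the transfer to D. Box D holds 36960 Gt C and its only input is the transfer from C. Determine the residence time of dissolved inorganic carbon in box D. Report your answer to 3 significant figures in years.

Box A: F(A→B) = (63.34 + 7.895) − 17.76 = 53.475 Gt C/yr.
Box B: F(B→C) = (53.475 + 38.12) − 24.91 = 66.685 Gt C/yr.
Box C: F(C→D) = (66.685 + 46.06) − 59.49 = 53.255 Gt C/yr.
Box D throughput = its input = 53.255 Gt C/yr; τ = 36960 / 53.255 = 694.0 yr.

694 yr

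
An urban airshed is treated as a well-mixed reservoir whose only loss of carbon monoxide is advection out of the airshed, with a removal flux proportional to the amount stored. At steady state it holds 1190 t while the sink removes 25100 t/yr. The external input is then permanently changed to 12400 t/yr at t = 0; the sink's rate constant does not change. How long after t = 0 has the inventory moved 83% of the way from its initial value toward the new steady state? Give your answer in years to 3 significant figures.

τ = M₀/F₀ = 1190/25100 = 0.04741 yr.
The remaining gap fraction is e^(−t/τ); 83% covered ⇒ e^(−t/τ) = 0.170.
t = −τ ln(0.170) = 0.04741 × 1.772 = 0.08401 yr.

0.0840 yr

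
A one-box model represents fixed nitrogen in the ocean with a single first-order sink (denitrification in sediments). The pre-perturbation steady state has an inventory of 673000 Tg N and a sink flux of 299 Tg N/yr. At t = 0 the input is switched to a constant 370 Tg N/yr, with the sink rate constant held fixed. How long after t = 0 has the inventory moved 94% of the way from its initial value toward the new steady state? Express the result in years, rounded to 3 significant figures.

τ = M₀/F₀ = 673000/299 = 2251 yr.
The remaining gap fraction is e^(−t/τ); 94% covered ⇒ e^(−t/τ) = 0.0600.
t = −τ ln(0.0600) = 2251 × 2.813 = 6333 yr.

6330 yr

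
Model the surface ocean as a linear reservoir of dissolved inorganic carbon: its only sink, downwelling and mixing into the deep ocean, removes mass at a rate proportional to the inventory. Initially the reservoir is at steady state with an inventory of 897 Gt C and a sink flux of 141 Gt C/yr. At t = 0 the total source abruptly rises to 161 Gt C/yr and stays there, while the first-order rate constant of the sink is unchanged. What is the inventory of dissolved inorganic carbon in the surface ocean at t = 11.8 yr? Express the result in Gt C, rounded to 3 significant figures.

1000 Gt C

τ = M₀/F₀ = 897/141 = 6.362 yr; rate constant k = 1/τ.
New steady state M_∞ = F₁/k = F₁·τ = 161 × 6.362 = 1024.2 Gt C.
M(t) = M_∞ + (M₀ − M_∞)·e^(−t/τ); t/τ = 11.8/6.362 = 1.855, so e^(−t/τ) = 0.1565.
M(t) = 1024.2 − 127.2 × 0.1565 = 1004.3 Gt C.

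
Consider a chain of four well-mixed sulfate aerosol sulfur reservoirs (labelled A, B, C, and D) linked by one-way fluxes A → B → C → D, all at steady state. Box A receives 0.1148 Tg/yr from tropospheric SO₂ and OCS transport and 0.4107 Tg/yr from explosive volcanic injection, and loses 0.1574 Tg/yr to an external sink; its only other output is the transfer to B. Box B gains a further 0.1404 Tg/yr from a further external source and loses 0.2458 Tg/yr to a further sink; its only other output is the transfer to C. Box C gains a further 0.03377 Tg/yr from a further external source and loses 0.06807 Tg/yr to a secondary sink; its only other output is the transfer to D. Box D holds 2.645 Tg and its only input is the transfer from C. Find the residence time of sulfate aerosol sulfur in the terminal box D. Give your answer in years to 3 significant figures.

11.6 yr

Box A: F(A→B) = (0.1148 + 0.4107) − 0.1574 = 0.36810 Tg/yr.
Box B: F(B→C) = (0.36810 + 0.1404) − 0.2458 = 0.26270 Tg/yr.
Box C: F(C→D) = (0.26270 + 0.03377) − 0.06807 = 0.22840 Tg/yr.
Box D throughput = its input = 0.22840 Tg/yr; τ = 2.645 / 0.22840 = 11.58 yr.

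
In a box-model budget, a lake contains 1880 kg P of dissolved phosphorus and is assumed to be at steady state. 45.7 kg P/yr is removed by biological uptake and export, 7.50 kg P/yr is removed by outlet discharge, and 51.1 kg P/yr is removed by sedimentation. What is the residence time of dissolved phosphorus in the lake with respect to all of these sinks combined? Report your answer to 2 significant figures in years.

Total removal flux = 45.7 + 7.50 + 51.1 = 104.30 kg P/yr.
τ = M / ΣF_out = 1880 / 104.30 = 18.02 yr.

18 yr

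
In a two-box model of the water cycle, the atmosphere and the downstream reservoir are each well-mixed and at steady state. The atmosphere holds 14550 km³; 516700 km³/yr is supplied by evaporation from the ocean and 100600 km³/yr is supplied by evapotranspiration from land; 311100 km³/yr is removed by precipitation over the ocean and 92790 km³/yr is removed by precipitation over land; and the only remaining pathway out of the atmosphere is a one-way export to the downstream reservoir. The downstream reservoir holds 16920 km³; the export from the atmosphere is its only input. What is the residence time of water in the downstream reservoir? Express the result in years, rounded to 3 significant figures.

Balance the atmosphere: ΣF_in = 516700 + 100600 = 617300 km³/yr.
Export to the downstream reservoir = ΣF_in − (311100 + 92790) = 213410 km³/yr.
At steady state the output of the downstream reservoir equals its input, 213410 km³/yr.
τ = M / F = 16920 / 213410 = 0.07928 yr.

0.0793 yr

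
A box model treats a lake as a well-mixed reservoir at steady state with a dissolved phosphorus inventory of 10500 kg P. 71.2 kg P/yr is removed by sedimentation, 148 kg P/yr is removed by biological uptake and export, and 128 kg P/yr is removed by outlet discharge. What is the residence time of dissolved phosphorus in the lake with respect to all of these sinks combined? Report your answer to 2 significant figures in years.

30 yr

Total removal flux = 71.2 + 148 + 128 = 347.20 kg P/yr.
τ = M / ΣF_out = 10500 / 347.20 = 30.24 yr.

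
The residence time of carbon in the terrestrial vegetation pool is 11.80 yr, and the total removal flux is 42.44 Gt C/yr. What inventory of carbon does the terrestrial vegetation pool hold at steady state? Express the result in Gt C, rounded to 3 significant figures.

τ = M/F ⇒ M = τ × F = 11.80 × 42.44 = 500.8 Gt C.

501 Gt C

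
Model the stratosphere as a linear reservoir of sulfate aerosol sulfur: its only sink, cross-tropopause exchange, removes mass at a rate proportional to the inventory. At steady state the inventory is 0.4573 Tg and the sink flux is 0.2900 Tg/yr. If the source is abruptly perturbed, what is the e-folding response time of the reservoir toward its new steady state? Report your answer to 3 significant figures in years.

1.58 yr

For a linear reservoir the response time equals the residence time τ = M/F.
τ = 0.4573 / 0.2900 = 1.577 yr.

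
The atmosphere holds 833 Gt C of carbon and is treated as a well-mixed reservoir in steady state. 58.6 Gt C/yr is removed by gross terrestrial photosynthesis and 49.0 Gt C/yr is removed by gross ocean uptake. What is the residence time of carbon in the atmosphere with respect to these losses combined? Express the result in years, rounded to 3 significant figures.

Total removal = 58.60 + 49.00 = 107.60 Gt C/yr.
τ = M / ΣF_out = 833 / 107.60 = 7.742 yr.

7.74 yr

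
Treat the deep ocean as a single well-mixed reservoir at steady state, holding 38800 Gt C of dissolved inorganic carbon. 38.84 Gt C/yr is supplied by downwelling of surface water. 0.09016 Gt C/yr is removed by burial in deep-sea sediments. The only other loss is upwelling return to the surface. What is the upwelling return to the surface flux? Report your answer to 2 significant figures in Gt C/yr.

39 Gt C/yr

At steady state ΣF_in = ΣF_out.
ΣF_in = 38.840 Gt C/yr.
Upwelling return to the surface flux = ΣF_in − (0.09016) = 38.840 − 0.09016 = 38.75 Gt C/yr.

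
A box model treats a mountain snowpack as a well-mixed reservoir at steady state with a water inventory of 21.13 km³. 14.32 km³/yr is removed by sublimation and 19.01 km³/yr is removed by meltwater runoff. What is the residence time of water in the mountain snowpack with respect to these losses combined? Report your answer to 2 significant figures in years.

Total removal = 14.32 + 19.01 = 33.330 km³/yr.
τ = M / ΣF_out = 21.13 / 33.330 = 0.6340 yr.

0.63 yr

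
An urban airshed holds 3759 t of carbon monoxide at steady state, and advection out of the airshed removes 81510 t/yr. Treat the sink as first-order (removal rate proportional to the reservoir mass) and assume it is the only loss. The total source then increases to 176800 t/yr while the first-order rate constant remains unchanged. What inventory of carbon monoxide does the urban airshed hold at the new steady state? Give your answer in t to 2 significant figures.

Rate constant k = F/M = 81510 / 3759 = 21.68 yr⁻¹.
At the new steady state, source = k·M_new ⇒ M_new = 176800 / 21.68 = 8153 t.
(Equivalently M_new = M × F_new/F_old = 3759 × 176800/81510.)

8200 t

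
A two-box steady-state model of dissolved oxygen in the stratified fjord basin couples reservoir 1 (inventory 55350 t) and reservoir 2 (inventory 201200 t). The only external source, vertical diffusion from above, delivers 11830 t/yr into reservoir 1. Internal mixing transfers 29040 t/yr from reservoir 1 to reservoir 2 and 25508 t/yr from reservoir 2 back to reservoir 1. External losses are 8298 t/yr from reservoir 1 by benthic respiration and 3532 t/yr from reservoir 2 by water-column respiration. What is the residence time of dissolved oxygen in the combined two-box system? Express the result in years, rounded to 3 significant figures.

For the system as a whole, the A↔B exchange is internal and contributes nothing to the throughput; only the external sinks remove mass.
M_total = 55350 + 201200 = 256550 t.
ΣF_external_out = 8298 + 3532 = 11830 t/yr.
τ = M_total / ΣF_ext = 256550 / 11830 = 21.69 yr.

21.7 yr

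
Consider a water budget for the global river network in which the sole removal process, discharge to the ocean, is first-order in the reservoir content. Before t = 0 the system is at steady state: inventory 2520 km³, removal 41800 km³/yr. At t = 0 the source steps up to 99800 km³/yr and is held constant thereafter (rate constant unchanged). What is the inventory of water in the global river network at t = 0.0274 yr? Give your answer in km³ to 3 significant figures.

3800 km³

The sink rate constant is k = F₀/M₀ = 41800/2520 = 16.59 yr⁻¹.
Solving dM/dt = F₁ − kM with M(0) = M₀ gives M(t) = F₁/k + (M₀ − F₁/k)·e^(−kt).
F₁/k = 99800/16.59 = 6016.7 km³; kt = 16.59 × 0.0274 = 0.4545, e^(−kt) = 0.6348.
M(0.0274) = 6016.7 + (2520 − 6016.7) × 0.6348 = 6016.7 − 2220 = 3797.1 km³.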